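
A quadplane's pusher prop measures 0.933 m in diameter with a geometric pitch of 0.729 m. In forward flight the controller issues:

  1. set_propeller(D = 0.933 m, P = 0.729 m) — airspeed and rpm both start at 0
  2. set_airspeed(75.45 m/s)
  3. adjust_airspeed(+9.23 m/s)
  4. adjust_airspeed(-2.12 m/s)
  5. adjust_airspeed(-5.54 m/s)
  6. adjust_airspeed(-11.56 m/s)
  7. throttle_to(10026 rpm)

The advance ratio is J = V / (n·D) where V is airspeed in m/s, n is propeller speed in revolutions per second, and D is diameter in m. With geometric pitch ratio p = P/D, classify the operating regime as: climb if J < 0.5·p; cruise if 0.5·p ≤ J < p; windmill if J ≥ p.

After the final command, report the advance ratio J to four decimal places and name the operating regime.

set_propeller: D = 0.933 m, P = 0.729 m (p = P/D = 0.781350); state ← (V=0, rpm=0)
set_airspeed(75.45): V ← 75.45 m/s
adjust_airspeed(+9.23): V ← 75.45 +9.23 = 84.68 m/s
adjust_airspeed(-2.12): V ← 84.68 -2.12 = 82.56 m/s
adjust_airspeed(-5.54): V ← 82.56 -5.54 = 77.02 m/s
adjust_airspeed(-11.56): V ← 77.02 -11.56 = 65.46 m/s
throttle_to(10026): rpm ← 10026
final state: V = 65.46 m/s, rpm = 10026 → n = rpm/60 = 167.100000 rev/s
J = V / (n·D) = 65.46 / (167.100000 × 0.933) = 0.419873
regime bands: climb J<0.3907 | cruise [0.3907, 0.7814) | windmill J≥0.7814
J = 0.4199 → cruise

J = 0.4199, regime = cruise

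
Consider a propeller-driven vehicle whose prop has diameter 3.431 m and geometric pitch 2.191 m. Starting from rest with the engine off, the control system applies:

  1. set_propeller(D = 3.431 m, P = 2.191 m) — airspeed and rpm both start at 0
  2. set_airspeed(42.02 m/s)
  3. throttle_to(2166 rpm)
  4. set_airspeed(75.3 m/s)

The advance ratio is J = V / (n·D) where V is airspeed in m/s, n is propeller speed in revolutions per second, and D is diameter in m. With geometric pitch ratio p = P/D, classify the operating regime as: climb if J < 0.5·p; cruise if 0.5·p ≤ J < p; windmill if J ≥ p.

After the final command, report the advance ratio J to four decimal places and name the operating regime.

set_propeller: D = 3.431 m, P = 2.191 m (p = P/D = 0.638589); state ← (V=0, rpm=0)
set_airspeed(42.02): V ← 42.02 m/s
throttle_to(2166): rpm ← 2166
set_airspeed(75.3): V ← 75.3 m/s
final state: V = 75.3 m/s, rpm = 2166 → n = rpm/60 = 36.100000 rev/s
J = V / (n·D) = 75.3 / (36.100000 × 3.431) = 0.607949
regime bands: climb J<0.3193 | cruise [0.3193, 0.6386) | windmill J≥0.6386
J = 0.6079 → cruise

J = 0.6079, regime = cruise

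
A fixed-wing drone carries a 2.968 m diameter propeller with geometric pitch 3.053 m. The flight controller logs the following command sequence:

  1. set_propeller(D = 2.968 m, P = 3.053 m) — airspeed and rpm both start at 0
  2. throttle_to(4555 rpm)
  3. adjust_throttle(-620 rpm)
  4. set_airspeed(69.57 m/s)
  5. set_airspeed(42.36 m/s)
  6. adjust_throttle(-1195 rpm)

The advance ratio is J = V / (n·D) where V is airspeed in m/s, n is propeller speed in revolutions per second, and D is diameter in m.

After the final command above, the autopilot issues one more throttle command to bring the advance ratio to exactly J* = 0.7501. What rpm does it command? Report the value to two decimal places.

set_propeller: D = 2.968 m, P = 3.053 m (p = P/D = 1.028639); state ← (V=0, rpm=0)
throttle_to(4555): rpm ← 4555
adjust_throttle(-620): rpm ← 4555 -620 = 3935
set_airspeed(69.57): V ← 69.57 m/s
set_airspeed(42.36): V ← 42.36 m/s
adjust_throttle(-1195): rpm ← 3935 -1195 = 2740
final state: V = 42.36 m/s, rpm = 2740 → n = rpm/60 = 45.666667 rev/s
target J* = 0.7501; solve J* = V/(n·D) for n: n = V/(J*·D) = 42.36/(0.7501 × 2.968) = 19.027113 rev/s
rpm = 60·n = 1141.626759

rpm = 1141.63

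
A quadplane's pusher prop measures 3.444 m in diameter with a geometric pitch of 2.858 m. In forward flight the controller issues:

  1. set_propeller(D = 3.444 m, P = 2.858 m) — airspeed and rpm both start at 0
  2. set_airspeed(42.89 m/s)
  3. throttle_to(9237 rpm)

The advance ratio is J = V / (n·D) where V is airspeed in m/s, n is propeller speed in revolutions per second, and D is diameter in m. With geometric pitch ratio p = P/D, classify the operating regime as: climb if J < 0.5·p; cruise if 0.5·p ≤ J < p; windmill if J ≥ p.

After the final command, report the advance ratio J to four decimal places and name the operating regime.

J = 0.0809, regime = climb

set_propeller: D = 3.444 m, P = 2.858 m (p = P/D = 0.829849); state ← (V=0, rpm=0)
set_airspeed(42.89): V ← 42.89 m/s
throttle_to(9237): rpm ← 9237
final state: V = 42.89 m/s, rpm = 9237 → n = rpm/60 = 153.950000 rev/s
J = V / (n·D) = 42.89 / (153.950000 × 3.444) = 0.080893
regime bands: climb J<0.4149 | cruise [0.4149, 0.8298) | windmill J≥0.8298
J = 0.0809 → climb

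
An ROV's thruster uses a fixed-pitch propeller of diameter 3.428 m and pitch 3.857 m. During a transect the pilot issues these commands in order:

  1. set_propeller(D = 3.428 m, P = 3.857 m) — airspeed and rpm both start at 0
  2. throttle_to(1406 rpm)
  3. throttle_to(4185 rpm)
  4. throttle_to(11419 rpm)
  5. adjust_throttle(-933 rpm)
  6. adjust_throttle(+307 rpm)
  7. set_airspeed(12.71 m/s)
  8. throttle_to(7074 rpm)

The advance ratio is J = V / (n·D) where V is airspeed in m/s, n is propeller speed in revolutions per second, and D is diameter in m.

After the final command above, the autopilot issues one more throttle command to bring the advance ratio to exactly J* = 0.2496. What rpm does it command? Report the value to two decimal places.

set_propeller: D = 3.428 m, P = 3.857 m (p = P/D = 1.125146); state ← (V=0, rpm=0)
throttle_to(1406): rpm ← 1406
throttle_to(4185): rpm ← 4185
throttle_to(11419): rpm ← 11419
adjust_throttle(-933): rpm ← 11419 -933 = 10486
adjust_throttle(+307): rpm ← 10486 +307 = 10793
set_airspeed(12.71): V ← 12.71 m/s
throttle_to(7074): rpm ← 7074
final state: V = 12.71 m/s, rpm = 7074 → n = rpm/60 = 117.900000 rev/s
target J* = 0.2496; solve J* = V/(n·D) for n: n = V/(J*·D) = 12.71/(0.2496 × 3.428) = 14.854572 rev/s
rpm = 60·n = 891.274347

rpm = 891.27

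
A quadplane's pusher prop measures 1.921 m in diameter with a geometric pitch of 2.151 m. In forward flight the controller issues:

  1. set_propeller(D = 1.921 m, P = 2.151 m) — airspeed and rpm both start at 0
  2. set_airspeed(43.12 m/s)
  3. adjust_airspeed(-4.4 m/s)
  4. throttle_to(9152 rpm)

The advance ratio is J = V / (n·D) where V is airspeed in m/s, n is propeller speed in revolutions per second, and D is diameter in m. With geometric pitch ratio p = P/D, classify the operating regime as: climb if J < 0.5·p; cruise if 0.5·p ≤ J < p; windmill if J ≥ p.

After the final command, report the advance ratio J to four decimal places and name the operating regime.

set_propeller: D = 1.921 m, P = 2.151 m (p = P/D = 1.119729); state ← (V=0, rpm=0)
set_airspeed(43.12): V ← 43.12 m/s
adjust_airspeed(-4.4): V ← 43.12 -4.4 = 38.72 m/s
throttle_to(9152): rpm ← 9152
final state: V = 38.72 m/s, rpm = 9152 → n = rpm/60 = 152.533333 rev/s
J = V / (n·D) = 38.72 / (152.533333 × 1.921) = 0.132143
regime bands: climb J<0.5599 | cruise [0.5599, 1.1197) | windmill J≥1.1197
J = 0.1321 → climb

J = 0.1321, regime = climb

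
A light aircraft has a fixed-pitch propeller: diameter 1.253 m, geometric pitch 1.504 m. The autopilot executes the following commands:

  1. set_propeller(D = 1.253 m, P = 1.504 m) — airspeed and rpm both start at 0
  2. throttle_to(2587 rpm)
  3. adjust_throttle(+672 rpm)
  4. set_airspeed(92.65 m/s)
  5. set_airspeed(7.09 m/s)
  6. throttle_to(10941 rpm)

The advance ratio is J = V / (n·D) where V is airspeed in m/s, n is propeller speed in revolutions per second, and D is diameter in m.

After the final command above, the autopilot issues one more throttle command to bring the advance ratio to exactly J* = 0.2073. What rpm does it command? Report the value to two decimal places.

rpm = 1637.75

set_propeller: D = 1.253 m, P = 1.504 m (p = P/D = 1.200319); state ← (V=0, rpm=0)
throttle_to(2587): rpm ← 2587
adjust_throttle(+672): rpm ← 2587 +672 = 3259
set_airspeed(92.65): V ← 92.65 m/s
set_airspeed(7.09): V ← 7.09 m/s
throttle_to(10941): rpm ← 10941
final state: V = 7.09 m/s, rpm = 10941 → n = rpm/60 = 182.350000 rev/s
target J* = 0.2073; solve J* = V/(n·D) for n: n = V/(J*·D) = 7.09/(0.2073 × 1.253) = 27.295802 rev/s
rpm = 60·n = 1637.748131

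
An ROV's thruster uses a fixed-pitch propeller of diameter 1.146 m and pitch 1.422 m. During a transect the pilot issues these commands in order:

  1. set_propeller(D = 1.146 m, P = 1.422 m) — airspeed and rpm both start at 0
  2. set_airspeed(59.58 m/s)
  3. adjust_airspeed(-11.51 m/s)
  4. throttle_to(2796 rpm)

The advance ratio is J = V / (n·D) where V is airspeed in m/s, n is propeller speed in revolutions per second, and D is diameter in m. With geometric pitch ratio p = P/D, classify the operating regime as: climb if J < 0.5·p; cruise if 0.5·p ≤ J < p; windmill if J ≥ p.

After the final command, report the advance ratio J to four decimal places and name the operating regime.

set_propeller: D = 1.146 m, P = 1.422 m (p = P/D = 1.240838); state ← (V=0, rpm=0)
set_airspeed(59.58): V ← 59.58 m/s
adjust_airspeed(-11.51): V ← 59.58 -11.51 = 48.07 m/s
throttle_to(2796): rpm ← 2796
final state: V = 48.07 m/s, rpm = 2796 → n = rpm/60 = 46.600000 rev/s
J = V / (n·D) = 48.07 / (46.600000 × 1.146) = 0.900127
regime bands: climb J<0.6204 | cruise [0.6204, 1.2408) | windmill J≥1.2408
J = 0.9001 → cruise

J = 0.9001, regime = cruise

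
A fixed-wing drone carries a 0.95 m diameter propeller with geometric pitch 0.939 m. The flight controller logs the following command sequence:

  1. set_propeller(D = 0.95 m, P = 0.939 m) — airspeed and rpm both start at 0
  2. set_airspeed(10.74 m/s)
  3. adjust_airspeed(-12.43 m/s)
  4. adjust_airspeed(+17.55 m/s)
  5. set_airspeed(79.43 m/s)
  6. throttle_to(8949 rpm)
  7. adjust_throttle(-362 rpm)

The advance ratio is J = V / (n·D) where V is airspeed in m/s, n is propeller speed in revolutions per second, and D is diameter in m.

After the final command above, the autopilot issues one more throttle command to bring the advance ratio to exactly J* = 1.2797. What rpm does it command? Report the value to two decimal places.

set_propeller: D = 0.95 m, P = 0.939 m (p = P/D = 0.988421); state ← (V=0, rpm=0)
set_airspeed(10.74): V ← 10.74 m/s
adjust_airspeed(-12.43): V ← 10.74 -12.43 = -1.69 m/s
adjust_airspeed(+17.55): V ← -1.69 +17.55 = 15.86 m/s
set_airspeed(79.43): V ← 79.43 m/s
throttle_to(8949): rpm ← 8949
adjust_throttle(-362): rpm ← 8949 -362 = 8587
final state: V = 79.43 m/s, rpm = 8587 → n = rpm/60 = 143.116667 rev/s
target J* = 1.2797; solve J* = V/(n·D) for n: n = V/(J*·D) = 79.43/(1.2797 × 0.95) = 65.336037 rev/s
rpm = 60·n = 3920.162209

rpm = 3920.16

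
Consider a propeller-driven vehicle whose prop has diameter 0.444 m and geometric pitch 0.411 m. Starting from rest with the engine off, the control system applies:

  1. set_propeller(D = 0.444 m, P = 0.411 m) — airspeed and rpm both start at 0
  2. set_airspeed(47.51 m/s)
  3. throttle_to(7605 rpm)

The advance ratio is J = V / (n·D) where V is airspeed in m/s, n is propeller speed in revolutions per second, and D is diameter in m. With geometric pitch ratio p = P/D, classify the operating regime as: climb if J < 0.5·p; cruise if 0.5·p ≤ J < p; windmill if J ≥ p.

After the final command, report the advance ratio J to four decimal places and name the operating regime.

set_propeller: D = 0.444 m, P = 0.411 m (p = P/D = 0.925676); state ← (V=0, rpm=0)
set_airspeed(47.51): V ← 47.51 m/s
throttle_to(7605): rpm ← 7605
final state: V = 47.51 m/s, rpm = 7605 → n = rpm/60 = 126.750000 rev/s
J = V / (n·D) = 47.51 / (126.750000 × 0.444) = 0.844217
regime bands: climb J<0.4628 | cruise [0.4628, 0.9257) | windmill J≥0.9257
J = 0.8442 → cruise

J = 0.8442, regime = cruise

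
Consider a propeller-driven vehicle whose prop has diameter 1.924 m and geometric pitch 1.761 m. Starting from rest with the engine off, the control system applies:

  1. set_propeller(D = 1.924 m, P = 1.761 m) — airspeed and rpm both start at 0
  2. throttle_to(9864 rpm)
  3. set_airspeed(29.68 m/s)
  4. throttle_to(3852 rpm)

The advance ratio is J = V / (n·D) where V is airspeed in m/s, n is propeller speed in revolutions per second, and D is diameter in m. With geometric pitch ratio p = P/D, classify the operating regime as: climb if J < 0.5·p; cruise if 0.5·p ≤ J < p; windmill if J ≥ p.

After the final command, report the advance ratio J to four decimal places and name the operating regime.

J = 0.2403, regime = climb

set_propeller: D = 1.924 m, P = 1.761 m (p = P/D = 0.915281); state ← (V=0, rpm=0)
throttle_to(9864): rpm ← 9864
set_airspeed(29.68): V ← 29.68 m/s
throttle_to(3852): rpm ← 3852
final state: V = 29.68 m/s, rpm = 3852 → n = rpm/60 = 64.200000 rev/s
J = V / (n·D) = 29.68 / (64.200000 × 1.924) = 0.240283
regime bands: climb J<0.4576 | cruise [0.4576, 0.9153) | windmill J≥0.9153
J = 0.2403 → climb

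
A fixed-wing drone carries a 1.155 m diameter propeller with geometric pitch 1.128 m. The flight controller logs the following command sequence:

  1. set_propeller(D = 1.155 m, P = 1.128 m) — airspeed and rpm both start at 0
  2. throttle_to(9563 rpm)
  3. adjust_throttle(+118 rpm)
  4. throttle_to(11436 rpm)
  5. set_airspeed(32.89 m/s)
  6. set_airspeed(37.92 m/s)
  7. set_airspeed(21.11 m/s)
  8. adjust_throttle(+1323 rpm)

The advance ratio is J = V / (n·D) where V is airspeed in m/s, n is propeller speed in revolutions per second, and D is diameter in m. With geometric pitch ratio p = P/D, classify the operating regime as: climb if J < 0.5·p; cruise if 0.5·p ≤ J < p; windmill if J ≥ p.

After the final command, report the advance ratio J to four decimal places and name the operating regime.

J = 0.0859, regime = climb

set_propeller: D = 1.155 m, P = 1.128 m (p = P/D = 0.976623); state ← (V=0, rpm=0)
throttle_to(9563): rpm ← 9563
adjust_throttle(+118): rpm ← 9563 +118 = 9681
throttle_to(11436): rpm ← 11436
set_airspeed(32.89): V ← 32.89 m/s
set_airspeed(37.92): V ← 37.92 m/s
set_airspeed(21.11): V ← 21.11 m/s
adjust_throttle(+1323): rpm ← 11436 +1323 = 12759
final state: V = 21.11 m/s, rpm = 12759 → n = rpm/60 = 212.650000 rev/s
J = V / (n·D) = 21.11 / (212.650000 × 1.155) = 0.085949
regime bands: climb J<0.4883 | cruise [0.4883, 0.9766) | windmill J≥0.9766
J = 0.0859 → climb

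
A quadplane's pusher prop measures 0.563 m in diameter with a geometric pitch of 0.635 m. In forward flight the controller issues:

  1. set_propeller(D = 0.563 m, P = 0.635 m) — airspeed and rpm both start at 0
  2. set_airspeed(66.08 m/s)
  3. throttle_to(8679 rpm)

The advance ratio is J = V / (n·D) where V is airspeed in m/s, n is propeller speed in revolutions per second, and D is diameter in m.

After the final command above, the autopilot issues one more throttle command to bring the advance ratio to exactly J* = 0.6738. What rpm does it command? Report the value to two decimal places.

rpm = 10451.58

set_propeller: D = 0.563 m, P = 0.635 m (p = P/D = 1.127886); state ← (V=0, rpm=0)
set_airspeed(66.08): V ← 66.08 m/s
throttle_to(8679): rpm ← 8679
final state: V = 66.08 m/s, rpm = 8679 → n = rpm/60 = 144.650000 rev/s
target J* = 0.6738; solve J* = V/(n·D) for n: n = V/(J*·D) = 66.08/(0.6738 × 0.563) = 174.192974 rev/s
rpm = 60·n = 10451.578413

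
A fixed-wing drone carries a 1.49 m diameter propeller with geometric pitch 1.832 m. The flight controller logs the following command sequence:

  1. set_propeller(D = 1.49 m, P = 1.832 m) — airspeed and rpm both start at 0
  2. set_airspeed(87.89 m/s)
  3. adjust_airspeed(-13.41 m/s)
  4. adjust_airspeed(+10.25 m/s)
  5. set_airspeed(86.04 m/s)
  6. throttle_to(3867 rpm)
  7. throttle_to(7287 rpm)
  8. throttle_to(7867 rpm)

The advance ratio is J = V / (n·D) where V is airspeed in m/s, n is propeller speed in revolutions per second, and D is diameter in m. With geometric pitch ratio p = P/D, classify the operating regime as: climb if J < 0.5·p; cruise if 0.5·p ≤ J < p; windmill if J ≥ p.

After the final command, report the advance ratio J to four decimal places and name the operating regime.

set_propeller: D = 1.49 m, P = 1.832 m (p = P/D = 1.229530); state ← (V=0, rpm=0)
set_airspeed(87.89): V ← 87.89 m/s
adjust_airspeed(-13.41): V ← 87.89 -13.41 = 74.48 m/s
adjust_airspeed(+10.25): V ← 74.48 +10.25 = 84.73 m/s
set_airspeed(86.04): V ← 86.04 m/s
throttle_to(3867): rpm ← 3867
throttle_to(7287): rpm ← 7287
throttle_to(7867): rpm ← 7867
final state: V = 86.04 m/s, rpm = 7867 → n = rpm/60 = 131.116667 rev/s
J = V / (n·D) = 86.04 / (131.116667 × 1.49) = 0.440409
regime bands: climb J<0.6148 | cruise [0.6148, 1.2295) | windmill J≥1.2295
J = 0.4404 → climb

J = 0.4404, regime = climb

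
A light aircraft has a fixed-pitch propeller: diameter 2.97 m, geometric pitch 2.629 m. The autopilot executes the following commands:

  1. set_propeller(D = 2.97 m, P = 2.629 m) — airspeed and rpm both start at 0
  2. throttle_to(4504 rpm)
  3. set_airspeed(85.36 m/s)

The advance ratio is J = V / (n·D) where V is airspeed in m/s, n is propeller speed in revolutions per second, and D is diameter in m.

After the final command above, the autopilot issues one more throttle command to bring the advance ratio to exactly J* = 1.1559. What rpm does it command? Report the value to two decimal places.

set_propeller: D = 2.97 m, P = 2.629 m (p = P/D = 0.885185); state ← (V=0, rpm=0)
throttle_to(4504): rpm ← 4504
set_airspeed(85.36): V ← 85.36 m/s
final state: V = 85.36 m/s, rpm = 4504 → n = rpm/60 = 75.066667 rev/s
target J* = 1.1559; solve J* = V/(n·D) for n: n = V/(J*·D) = 85.36/(1.1559 × 2.97) = 24.864383 rev/s
rpm = 60·n = 1491.863002

rpm = 1491.86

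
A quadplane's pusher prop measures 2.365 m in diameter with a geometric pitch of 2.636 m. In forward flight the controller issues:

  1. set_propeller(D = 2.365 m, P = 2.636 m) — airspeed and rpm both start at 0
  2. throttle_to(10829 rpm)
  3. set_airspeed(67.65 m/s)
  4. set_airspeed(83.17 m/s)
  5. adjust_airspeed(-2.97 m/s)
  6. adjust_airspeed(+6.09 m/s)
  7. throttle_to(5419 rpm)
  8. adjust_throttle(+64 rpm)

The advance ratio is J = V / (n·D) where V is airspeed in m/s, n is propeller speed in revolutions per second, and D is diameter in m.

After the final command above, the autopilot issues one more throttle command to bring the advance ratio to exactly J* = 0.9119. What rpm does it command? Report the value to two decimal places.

set_propeller: D = 2.365 m, P = 2.636 m (p = P/D = 1.114588); state ← (V=0, rpm=0)
throttle_to(10829): rpm ← 10829
set_airspeed(67.65): V ← 67.65 m/s
set_airspeed(83.17): V ← 83.17 m/s
adjust_airspeed(-2.97): V ← 83.17 -2.97 = 80.2 m/s
adjust_airspeed(+6.09): V ← 80.2 +6.09 = 86.29 m/s
throttle_to(5419): rpm ← 5419
adjust_throttle(+64): rpm ← 5419 +64 = 5483
final state: V = 86.29 m/s, rpm = 5483 → n = rpm/60 = 91.383333 rev/s
target J* = 0.9119; solve J* = V/(n·D) for n: n = V/(J*·D) = 86.29/(0.9119 × 2.365) = 40.011249 rev/s
rpm = 60·n = 2400.674938

rpm = 2400.67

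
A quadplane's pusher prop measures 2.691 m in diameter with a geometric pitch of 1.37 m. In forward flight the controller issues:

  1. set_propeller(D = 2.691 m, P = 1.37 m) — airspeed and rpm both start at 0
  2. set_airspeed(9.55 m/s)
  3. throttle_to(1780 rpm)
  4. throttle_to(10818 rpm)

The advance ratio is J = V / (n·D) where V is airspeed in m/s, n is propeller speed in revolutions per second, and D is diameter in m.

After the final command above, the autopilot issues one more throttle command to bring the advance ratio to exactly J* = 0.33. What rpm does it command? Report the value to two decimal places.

set_propeller: D = 2.691 m, P = 1.37 m (p = P/D = 0.509104); state ← (V=0, rpm=0)
set_airspeed(9.55): V ← 9.55 m/s
throttle_to(1780): rpm ← 1780
throttle_to(10818): rpm ← 10818
final state: V = 9.55 m/s, rpm = 10818 → n = rpm/60 = 180.300000 rev/s
target J* = 0.33; solve J* = V/(n·D) for n: n = V/(J*·D) = 9.55/(0.33 × 2.691) = 10.754141 rev/s
rpm = 60·n = 645.248471

rpm = 645.25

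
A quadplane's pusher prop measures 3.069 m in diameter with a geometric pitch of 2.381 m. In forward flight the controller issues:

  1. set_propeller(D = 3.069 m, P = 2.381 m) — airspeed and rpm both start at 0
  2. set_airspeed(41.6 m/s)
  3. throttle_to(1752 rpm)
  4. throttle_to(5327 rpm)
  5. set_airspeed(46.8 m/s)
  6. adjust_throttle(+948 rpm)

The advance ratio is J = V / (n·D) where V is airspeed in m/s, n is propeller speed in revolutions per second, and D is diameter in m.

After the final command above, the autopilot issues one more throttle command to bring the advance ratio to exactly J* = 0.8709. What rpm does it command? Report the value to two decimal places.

rpm = 1050.59

set_propeller: D = 3.069 m, P = 2.381 m (p = P/D = 0.775823); state ← (V=0, rpm=0)
set_airspeed(41.6): V ← 41.6 m/s
throttle_to(1752): rpm ← 1752
throttle_to(5327): rpm ← 5327
set_airspeed(46.8): V ← 46.8 m/s
adjust_throttle(+948): rpm ← 5327 +948 = 6275
final state: V = 46.8 m/s, rpm = 6275 → n = rpm/60 = 104.583333 rev/s
target J* = 0.8709; solve J* = V/(n·D) for n: n = V/(J*·D) = 46.8/(0.8709 × 3.069) = 17.509779 rev/s
rpm = 60·n = 1050.586763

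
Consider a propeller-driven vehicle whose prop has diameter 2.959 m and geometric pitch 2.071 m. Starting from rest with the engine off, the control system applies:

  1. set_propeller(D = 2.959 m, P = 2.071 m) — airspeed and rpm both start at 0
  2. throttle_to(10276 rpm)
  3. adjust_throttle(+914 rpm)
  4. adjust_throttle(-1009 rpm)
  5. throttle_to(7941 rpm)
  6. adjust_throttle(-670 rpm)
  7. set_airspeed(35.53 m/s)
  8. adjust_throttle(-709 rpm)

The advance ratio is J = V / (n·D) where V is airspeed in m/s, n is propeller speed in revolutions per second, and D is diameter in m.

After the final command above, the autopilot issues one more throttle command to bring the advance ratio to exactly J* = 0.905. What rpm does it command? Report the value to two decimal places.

rpm = 796.07

set_propeller: D = 2.959 m, P = 2.071 m (p = P/D = 0.699899); state ← (V=0, rpm=0)
throttle_to(10276): rpm ← 10276
adjust_throttle(+914): rpm ← 10276 +914 = 11190
adjust_throttle(-1009): rpm ← 11190 -1009 = 10181
throttle_to(7941): rpm ← 7941
adjust_throttle(-670): rpm ← 7941 -670 = 7271
set_airspeed(35.53): V ← 35.53 m/s
adjust_throttle(-709): rpm ← 7271 -709 = 6562
final state: V = 35.53 m/s, rpm = 6562 → n = rpm/60 = 109.366667 rev/s
target J* = 0.905; solve J* = V/(n·D) for n: n = V/(J*·D) = 35.53/(0.905 × 2.959) = 13.267884 rev/s
rpm = 60·n = 796.073035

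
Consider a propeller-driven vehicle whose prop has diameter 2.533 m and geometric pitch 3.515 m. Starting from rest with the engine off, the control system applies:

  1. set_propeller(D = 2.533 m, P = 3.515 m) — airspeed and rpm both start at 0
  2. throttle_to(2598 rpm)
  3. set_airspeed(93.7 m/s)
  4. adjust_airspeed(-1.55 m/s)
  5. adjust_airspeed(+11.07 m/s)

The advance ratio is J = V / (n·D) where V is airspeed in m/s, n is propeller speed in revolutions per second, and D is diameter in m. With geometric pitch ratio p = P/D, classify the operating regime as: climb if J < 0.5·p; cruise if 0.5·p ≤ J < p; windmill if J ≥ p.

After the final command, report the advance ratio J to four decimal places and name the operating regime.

set_propeller: D = 2.533 m, P = 3.515 m (p = P/D = 1.387683); state ← (V=0, rpm=0)
throttle_to(2598): rpm ← 2598
set_airspeed(93.7): V ← 93.7 m/s
adjust_airspeed(-1.55): V ← 93.7 -1.55 = 92.15 m/s
adjust_airspeed(+11.07): V ← 92.15 +11.07 = 103.22 m/s
final state: V = 103.22 m/s, rpm = 2598 → n = rpm/60 = 43.300000 rev/s
J = V / (n·D) = 103.22 / (43.300000 × 2.533) = 0.941111
regime bands: climb J<0.6938 | cruise [0.6938, 1.3877) | windmill J≥1.3877
J = 0.9411 → cruise

J = 0.9411, regime = cruise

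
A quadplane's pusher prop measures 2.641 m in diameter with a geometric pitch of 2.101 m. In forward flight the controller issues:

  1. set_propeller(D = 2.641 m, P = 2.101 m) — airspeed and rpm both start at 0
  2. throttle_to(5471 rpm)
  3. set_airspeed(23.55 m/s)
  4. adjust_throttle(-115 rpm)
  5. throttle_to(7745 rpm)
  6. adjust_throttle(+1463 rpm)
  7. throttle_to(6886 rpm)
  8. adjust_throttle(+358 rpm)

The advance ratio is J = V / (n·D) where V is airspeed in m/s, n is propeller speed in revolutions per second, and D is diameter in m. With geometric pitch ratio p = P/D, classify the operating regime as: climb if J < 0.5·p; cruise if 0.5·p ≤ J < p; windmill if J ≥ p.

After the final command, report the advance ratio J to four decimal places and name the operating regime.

set_propeller: D = 2.641 m, P = 2.101 m (p = P/D = 0.795532); state ← (V=0, rpm=0)
throttle_to(5471): rpm ← 5471
set_airspeed(23.55): V ← 23.55 m/s
adjust_throttle(-115): rpm ← 5471 -115 = 5356
throttle_to(7745): rpm ← 7745
adjust_throttle(+1463): rpm ← 7745 +1463 = 9208
throttle_to(6886): rpm ← 6886
adjust_throttle(+358): rpm ← 6886 +358 = 7244
final state: V = 23.55 m/s, rpm = 7244 → n = rpm/60 = 120.733333 rev/s
J = V / (n·D) = 23.55 / (120.733333 × 2.641) = 0.073858
regime bands: climb J<0.3978 | cruise [0.3978, 0.7955) | windmill J≥0.7955
J = 0.0739 → climb

J = 0.0739, regime = climb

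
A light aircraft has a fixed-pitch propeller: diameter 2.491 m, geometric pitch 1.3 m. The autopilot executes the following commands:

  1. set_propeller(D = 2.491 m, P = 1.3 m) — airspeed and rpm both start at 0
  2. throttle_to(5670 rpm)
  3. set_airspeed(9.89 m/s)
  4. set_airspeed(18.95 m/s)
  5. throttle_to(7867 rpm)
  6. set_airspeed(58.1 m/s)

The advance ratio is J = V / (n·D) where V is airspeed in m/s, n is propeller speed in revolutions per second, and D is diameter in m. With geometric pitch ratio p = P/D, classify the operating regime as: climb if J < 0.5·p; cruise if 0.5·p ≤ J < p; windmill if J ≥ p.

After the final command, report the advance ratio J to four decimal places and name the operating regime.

set_propeller: D = 2.491 m, P = 1.3 m (p = P/D = 0.521879); state ← (V=0, rpm=0)
throttle_to(5670): rpm ← 5670
set_airspeed(9.89): V ← 9.89 m/s
set_airspeed(18.95): V ← 18.95 m/s
throttle_to(7867): rpm ← 7867
set_airspeed(58.1): V ← 58.1 m/s
final state: V = 58.1 m/s, rpm = 7867 → n = rpm/60 = 131.116667 rev/s
J = V / (n·D) = 58.1 / (131.116667 × 2.491) = 0.177887
regime bands: climb J<0.2609 | cruise [0.2609, 0.5219) | windmill J≥0.5219
J = 0.1779 → climb

J = 0.1779, regime = climb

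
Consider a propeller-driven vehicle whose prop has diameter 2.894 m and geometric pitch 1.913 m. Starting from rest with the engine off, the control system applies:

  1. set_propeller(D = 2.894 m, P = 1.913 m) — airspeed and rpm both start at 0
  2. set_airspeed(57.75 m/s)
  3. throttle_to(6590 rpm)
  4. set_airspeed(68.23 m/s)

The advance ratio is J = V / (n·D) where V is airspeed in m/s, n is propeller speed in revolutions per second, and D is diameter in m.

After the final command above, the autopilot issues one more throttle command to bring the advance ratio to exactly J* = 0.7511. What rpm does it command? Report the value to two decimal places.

set_propeller: D = 2.894 m, P = 1.913 m (p = P/D = 0.661023); state ← (V=0, rpm=0)
set_airspeed(57.75): V ← 57.75 m/s
throttle_to(6590): rpm ← 6590
set_airspeed(68.23): V ← 68.23 m/s
final state: V = 68.23 m/s, rpm = 6590 → n = rpm/60 = 109.833333 rev/s
target J* = 0.7511; solve J* = V/(n·D) for n: n = V/(J*·D) = 68.23/(0.7511 × 2.894) = 31.389116 rev/s
rpm = 60·n = 1883.346949

rpm = 1883.35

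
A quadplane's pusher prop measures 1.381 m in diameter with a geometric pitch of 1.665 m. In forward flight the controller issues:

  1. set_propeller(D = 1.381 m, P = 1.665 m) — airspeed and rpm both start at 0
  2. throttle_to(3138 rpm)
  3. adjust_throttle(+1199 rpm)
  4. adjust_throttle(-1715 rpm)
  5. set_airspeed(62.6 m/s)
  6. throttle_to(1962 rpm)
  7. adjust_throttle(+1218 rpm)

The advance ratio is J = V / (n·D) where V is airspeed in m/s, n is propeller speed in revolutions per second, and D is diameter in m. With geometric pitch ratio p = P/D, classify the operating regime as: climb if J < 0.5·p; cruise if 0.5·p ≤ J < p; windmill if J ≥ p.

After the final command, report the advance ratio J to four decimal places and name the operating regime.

set_propeller: D = 1.381 m, P = 1.665 m (p = P/D = 1.205648); state ← (V=0, rpm=0)
throttle_to(3138): rpm ← 3138
adjust_throttle(+1199): rpm ← 3138 +1199 = 4337
adjust_throttle(-1715): rpm ← 4337 -1715 = 2622
set_airspeed(62.6): V ← 62.6 m/s
throttle_to(1962): rpm ← 1962
adjust_throttle(+1218): rpm ← 1962 +1218 = 3180
final state: V = 62.6 m/s, rpm = 3180 → n = rpm/60 = 53.000000 rev/s
J = V / (n·D) = 62.6 / (53.000000 × 1.381) = 0.855273
regime bands: climb J<0.6028 | cruise [0.6028, 1.2056) | windmill J≥1.2056
J = 0.8553 → cruise

J = 0.8553, regime = cruise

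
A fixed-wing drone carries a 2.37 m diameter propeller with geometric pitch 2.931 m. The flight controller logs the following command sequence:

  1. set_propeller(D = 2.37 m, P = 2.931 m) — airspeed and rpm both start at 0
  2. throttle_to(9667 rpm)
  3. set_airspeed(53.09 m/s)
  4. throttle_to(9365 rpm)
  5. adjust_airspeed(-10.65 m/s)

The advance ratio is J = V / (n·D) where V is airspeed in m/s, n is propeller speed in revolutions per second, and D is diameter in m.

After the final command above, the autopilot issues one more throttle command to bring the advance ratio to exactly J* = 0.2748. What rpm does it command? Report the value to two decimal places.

rpm = 3909.86

set_propeller: D = 2.37 m, P = 2.931 m (p = P/D = 1.236709); state ← (V=0, rpm=0)
throttle_to(9667): rpm ← 9667
set_airspeed(53.09): V ← 53.09 m/s
throttle_to(9365): rpm ← 9365
adjust_airspeed(-10.65): V ← 53.09 -10.65 = 42.44 m/s
final state: V = 42.44 m/s, rpm = 9365 → n = rpm/60 = 156.083333 rev/s
target J* = 0.2748; solve J* = V/(n·D) for n: n = V/(J*·D) = 42.44/(0.2748 × 2.37) = 65.164385 rev/s
rpm = 60·n = 3909.863100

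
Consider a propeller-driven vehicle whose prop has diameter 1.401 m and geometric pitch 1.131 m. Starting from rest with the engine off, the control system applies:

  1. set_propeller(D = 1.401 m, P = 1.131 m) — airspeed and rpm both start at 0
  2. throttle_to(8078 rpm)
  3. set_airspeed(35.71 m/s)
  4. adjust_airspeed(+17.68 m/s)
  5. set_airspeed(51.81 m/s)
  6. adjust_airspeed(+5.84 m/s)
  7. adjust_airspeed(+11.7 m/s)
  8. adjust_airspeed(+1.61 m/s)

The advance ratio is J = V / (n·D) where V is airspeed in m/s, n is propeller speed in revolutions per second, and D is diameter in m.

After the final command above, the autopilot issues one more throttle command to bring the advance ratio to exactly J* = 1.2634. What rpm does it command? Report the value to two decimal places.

rpm = 2405.39

set_propeller: D = 1.401 m, P = 1.131 m (p = P/D = 0.807281); state ← (V=0, rpm=0)
throttle_to(8078): rpm ← 8078
set_airspeed(35.71): V ← 35.71 m/s
adjust_airspeed(+17.68): V ← 35.71 +17.68 = 53.39 m/s
set_airspeed(51.81): V ← 51.81 m/s
adjust_airspeed(+5.84): V ← 51.81 +5.84 = 57.65 m/s
adjust_airspeed(+11.7): V ← 57.65 +11.7 = 69.35 m/s
adjust_airspeed(+1.61): V ← 69.35 +1.61 = 70.96 m/s
final state: V = 70.96 m/s, rpm = 8078 → n = rpm/60 = 134.633333 rev/s
target J* = 1.2634; solve J* = V/(n·D) for n: n = V/(J*·D) = 70.96/(1.2634 × 1.401) = 40.089865 rev/s
rpm = 60·n = 2405.391929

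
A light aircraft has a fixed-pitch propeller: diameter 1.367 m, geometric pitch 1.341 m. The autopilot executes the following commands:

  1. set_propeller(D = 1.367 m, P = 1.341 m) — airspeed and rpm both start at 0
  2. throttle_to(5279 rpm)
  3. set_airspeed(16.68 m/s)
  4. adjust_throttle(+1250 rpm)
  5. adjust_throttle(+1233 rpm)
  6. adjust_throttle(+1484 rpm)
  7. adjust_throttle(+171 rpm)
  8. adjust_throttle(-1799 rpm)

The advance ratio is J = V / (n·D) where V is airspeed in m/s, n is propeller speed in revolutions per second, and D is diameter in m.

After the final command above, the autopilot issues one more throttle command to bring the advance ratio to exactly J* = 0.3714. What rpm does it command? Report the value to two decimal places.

rpm = 1971.23

set_propeller: D = 1.367 m, P = 1.341 m (p = P/D = 0.980980); state ← (V=0, rpm=0)
throttle_to(5279): rpm ← 5279
set_airspeed(16.68): V ← 16.68 m/s
adjust_throttle(+1250): rpm ← 5279 +1250 = 6529
adjust_throttle(+1233): rpm ← 6529 +1233 = 7762
adjust_throttle(+1484): rpm ← 7762 +1484 = 9246
adjust_throttle(+171): rpm ← 9246 +171 = 9417
adjust_throttle(-1799): rpm ← 9417 -1799 = 7618
final state: V = 16.68 m/s, rpm = 7618 → n = rpm/60 = 126.966667 rev/s
target J* = 0.3714; solve J* = V/(n·D) for n: n = V/(J*·D) = 16.68/(0.3714 × 1.367) = 32.853802 rev/s
rpm = 60·n = 1971.228106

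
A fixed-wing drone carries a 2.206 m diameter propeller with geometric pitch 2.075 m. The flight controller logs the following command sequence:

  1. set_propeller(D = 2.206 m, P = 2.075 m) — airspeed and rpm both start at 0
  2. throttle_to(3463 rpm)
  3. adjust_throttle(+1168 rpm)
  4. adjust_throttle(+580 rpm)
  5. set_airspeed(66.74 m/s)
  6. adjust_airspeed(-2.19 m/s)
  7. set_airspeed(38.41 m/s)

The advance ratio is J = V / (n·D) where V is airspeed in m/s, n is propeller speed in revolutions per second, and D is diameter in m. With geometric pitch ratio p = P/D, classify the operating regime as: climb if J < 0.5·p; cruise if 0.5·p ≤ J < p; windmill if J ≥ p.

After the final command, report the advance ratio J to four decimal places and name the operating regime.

J = 0.2005, regime = climb

set_propeller: D = 2.206 m, P = 2.075 m (p = P/D = 0.940617); state ← (V=0, rpm=0)
throttle_to(3463): rpm ← 3463
adjust_throttle(+1168): rpm ← 3463 +1168 = 4631
adjust_throttle(+580): rpm ← 4631 +580 = 5211
set_airspeed(66.74): V ← 66.74 m/s
adjust_airspeed(-2.19): V ← 66.74 -2.19 = 64.55 m/s
set_airspeed(38.41): V ← 38.41 m/s
final state: V = 38.41 m/s, rpm = 5211 → n = rpm/60 = 86.850000 rev/s
J = V / (n·D) = 38.41 / (86.850000 × 2.206) = 0.200479
regime bands: climb J<0.4703 | cruise [0.4703, 0.9406) | windmill J≥0.9406
J = 0.2005 → climb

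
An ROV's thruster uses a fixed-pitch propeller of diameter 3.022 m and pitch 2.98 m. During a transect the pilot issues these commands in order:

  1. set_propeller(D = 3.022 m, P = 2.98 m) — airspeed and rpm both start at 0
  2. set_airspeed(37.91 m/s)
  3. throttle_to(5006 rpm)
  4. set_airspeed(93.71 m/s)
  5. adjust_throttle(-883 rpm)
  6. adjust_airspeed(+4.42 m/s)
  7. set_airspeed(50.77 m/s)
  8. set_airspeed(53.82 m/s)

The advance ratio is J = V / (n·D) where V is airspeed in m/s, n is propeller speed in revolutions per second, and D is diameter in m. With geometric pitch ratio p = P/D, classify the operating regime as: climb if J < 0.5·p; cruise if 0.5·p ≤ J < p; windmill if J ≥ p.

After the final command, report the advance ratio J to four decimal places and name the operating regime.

set_propeller: D = 3.022 m, P = 2.98 m (p = P/D = 0.986102); state ← (V=0, rpm=0)
set_airspeed(37.91): V ← 37.91 m/s
throttle_to(5006): rpm ← 5006
set_airspeed(93.71): V ← 93.71 m/s
adjust_throttle(-883): rpm ← 5006 -883 = 4123
adjust_airspeed(+4.42): V ← 93.71 +4.42 = 98.13 m/s
set_airspeed(50.77): V ← 50.77 m/s
set_airspeed(53.82): V ← 53.82 m/s
final state: V = 53.82 m/s, rpm = 4123 → n = rpm/60 = 68.716667 rev/s
J = V / (n·D) = 53.82 / (68.716667 × 3.022) = 0.259171
regime bands: climb J<0.4931 | cruise [0.4931, 0.9861) | windmill J≥0.9861
J = 0.2592 → climb

J = 0.2592, regime = climb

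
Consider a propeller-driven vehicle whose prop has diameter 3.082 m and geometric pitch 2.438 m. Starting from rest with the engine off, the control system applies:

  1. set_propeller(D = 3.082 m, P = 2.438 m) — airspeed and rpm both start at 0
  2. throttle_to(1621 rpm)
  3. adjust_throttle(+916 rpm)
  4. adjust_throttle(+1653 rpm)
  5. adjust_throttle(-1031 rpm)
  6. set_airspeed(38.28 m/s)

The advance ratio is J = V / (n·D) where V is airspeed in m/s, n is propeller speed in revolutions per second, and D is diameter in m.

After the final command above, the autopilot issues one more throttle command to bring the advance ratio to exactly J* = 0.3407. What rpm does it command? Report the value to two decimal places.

rpm = 2187.35

set_propeller: D = 3.082 m, P = 2.438 m (p = P/D = 0.791045); state ← (V=0, rpm=0)
throttle_to(1621): rpm ← 1621
adjust_throttle(+916): rpm ← 1621 +916 = 2537
adjust_throttle(+1653): rpm ← 2537 +1653 = 4190
adjust_throttle(-1031): rpm ← 4190 -1031 = 3159
set_airspeed(38.28): V ← 38.28 m/s
final state: V = 38.28 m/s, rpm = 3159 → n = rpm/60 = 52.650000 rev/s
target J* = 0.3407; solve J* = V/(n·D) for n: n = V/(J*·D) = 38.28/(0.3407 × 3.082) = 36.455844 rev/s
rpm = 60·n = 2187.350660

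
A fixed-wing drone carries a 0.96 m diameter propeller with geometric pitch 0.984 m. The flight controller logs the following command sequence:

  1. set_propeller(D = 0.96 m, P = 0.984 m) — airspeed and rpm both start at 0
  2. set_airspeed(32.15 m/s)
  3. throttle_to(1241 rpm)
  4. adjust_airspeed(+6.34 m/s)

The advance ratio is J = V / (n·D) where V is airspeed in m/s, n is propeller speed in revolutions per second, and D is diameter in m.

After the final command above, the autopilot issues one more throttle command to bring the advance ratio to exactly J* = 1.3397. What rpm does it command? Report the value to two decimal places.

rpm = 1795.64

set_propeller: D = 0.96 m, P = 0.984 m (p = P/D = 1.025000); state ← (V=0, rpm=0)
set_airspeed(32.15): V ← 32.15 m/s
throttle_to(1241): rpm ← 1241
adjust_airspeed(+6.34): V ← 32.15 +6.34 = 38.49 m/s
final state: V = 38.49 m/s, rpm = 1241 → n = rpm/60 = 20.683333 rev/s
target J* = 1.3397; solve J* = V/(n·D) for n: n = V/(J*·D) = 38.49/(1.3397 × 0.96) = 29.927409 rev/s
rpm = 60·n = 1795.644547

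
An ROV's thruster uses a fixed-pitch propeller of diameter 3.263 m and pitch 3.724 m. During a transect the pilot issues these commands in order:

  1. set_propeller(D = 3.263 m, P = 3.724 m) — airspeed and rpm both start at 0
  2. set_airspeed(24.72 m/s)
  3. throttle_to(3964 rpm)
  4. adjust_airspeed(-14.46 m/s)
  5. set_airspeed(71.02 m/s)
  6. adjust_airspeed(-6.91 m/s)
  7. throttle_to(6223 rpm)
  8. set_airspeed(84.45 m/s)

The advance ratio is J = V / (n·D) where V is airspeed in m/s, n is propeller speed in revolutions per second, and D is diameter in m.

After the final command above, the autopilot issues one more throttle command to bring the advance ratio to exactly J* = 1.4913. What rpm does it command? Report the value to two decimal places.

set_propeller: D = 3.263 m, P = 3.724 m (p = P/D = 1.141281); state ← (V=0, rpm=0)
set_airspeed(24.72): V ← 24.72 m/s
throttle_to(3964): rpm ← 3964
adjust_airspeed(-14.46): V ← 24.72 -14.46 = 10.26 m/s
set_airspeed(71.02): V ← 71.02 m/s
adjust_airspeed(-6.91): V ← 71.02 -6.91 = 64.11 m/s
throttle_to(6223): rpm ← 6223
set_airspeed(84.45): V ← 84.45 m/s
final state: V = 84.45 m/s, rpm = 6223 → n = rpm/60 = 103.716667 rev/s
target J* = 1.4913; solve J* = V/(n·D) for n: n = V/(J*·D) = 84.45/(1.4913 × 3.263) = 17.354718 rev/s
rpm = 60·n = 1041.283083

rpm = 1041.28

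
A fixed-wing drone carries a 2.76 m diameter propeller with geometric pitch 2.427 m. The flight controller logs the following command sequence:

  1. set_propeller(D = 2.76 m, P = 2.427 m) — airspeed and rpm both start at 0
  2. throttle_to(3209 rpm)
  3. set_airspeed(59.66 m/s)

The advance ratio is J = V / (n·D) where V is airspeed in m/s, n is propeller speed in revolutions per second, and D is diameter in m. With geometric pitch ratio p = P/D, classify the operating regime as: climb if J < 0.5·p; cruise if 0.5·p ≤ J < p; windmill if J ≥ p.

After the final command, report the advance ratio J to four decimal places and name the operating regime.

J = 0.4042, regime = climb

set_propeller: D = 2.76 m, P = 2.427 m (p = P/D = 0.879348); state ← (V=0, rpm=0)
throttle_to(3209): rpm ← 3209
set_airspeed(59.66): V ← 59.66 m/s
final state: V = 59.66 m/s, rpm = 3209 → n = rpm/60 = 53.483333 rev/s
J = V / (n·D) = 59.66 / (53.483333 × 2.76) = 0.404162
regime bands: climb J<0.4397 | cruise [0.4397, 0.8793) | windmill J≥0.8793
J = 0.4042 → climb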